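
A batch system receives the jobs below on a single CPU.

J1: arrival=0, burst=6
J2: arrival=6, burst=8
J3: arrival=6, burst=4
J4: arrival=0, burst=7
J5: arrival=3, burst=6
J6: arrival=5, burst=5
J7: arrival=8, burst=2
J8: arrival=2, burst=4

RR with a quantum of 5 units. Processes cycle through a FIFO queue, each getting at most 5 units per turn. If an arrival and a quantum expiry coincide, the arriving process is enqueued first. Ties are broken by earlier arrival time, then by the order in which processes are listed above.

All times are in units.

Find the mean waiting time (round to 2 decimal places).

Schedule: | J1 0-5 | J4 5-10 | J8 10-14 | J5 14-19 | J6 19-24 | J1 24-25 | J2 25-30 | J3 30-34 | J7 34-36 | J4 36-38 | J5 38-39 | J2 39-42 |
Completion: J1=25  J2=42  J3=34  J4=38  J5=39  J6=24  J7=36  J8=14
Turnaround (C−A): J1=25  J2=36  J3=28  J4=38  J5=36  J6=19  J7=28  J8=12
Waiting times: J1=19, J2=28, J3=24, J4=31, J5=30, J6=14, J7=26, J8=8
Average waiting = (19+28+24+31+30+14+26+8) / 8 = 180/8 = 22.50

22.50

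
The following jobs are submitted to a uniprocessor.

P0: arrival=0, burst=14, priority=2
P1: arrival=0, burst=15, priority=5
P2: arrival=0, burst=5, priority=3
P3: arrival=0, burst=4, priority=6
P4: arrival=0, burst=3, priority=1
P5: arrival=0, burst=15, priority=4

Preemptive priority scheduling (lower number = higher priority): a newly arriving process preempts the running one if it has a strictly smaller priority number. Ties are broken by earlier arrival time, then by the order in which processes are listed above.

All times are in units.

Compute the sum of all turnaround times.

Timeline: | P4 0-3 | P0 3-17 | P2 17-22 | P5 22-37 | P1 37-52 | P3 52-56 |
Completion: P0=17  P1=52  P2=22  P3=56  P4=3  P5=37
Turnaround (C−A): P0=17  P1=52  P2=22  P3=56  P4=3  P5=37
Turnaround = completion − arrival: P0=17, P1=52, P2=22, P3=56, P4=3, P5=37
Total turnaround = 17 + 52 + 22 + 56 + 3 + 37 = 187

187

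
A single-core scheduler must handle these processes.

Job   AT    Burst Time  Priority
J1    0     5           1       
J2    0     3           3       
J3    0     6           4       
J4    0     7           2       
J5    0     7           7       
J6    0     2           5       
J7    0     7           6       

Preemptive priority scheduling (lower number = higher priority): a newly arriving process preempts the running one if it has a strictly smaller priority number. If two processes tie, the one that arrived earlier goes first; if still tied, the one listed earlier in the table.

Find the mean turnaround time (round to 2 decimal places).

Timeline: | J1 0-5 | J4 5-12 | J2 12-15 | J3 15-21 | J6 21-23 | J7 23-30 | J5 30-37 |
Completion: J1=5  J2=15  J3=21  J4=12  J5=37  J6=23  J7=30
Turnaround (C−A): J1=5  J2=15  J3=21  J4=12  J5=37  J6=23  J7=30
Turnaround times: J1=5, J2=15, J3=21, J4=12, J5=37, J6=23, J7=30
Average turnaround = (5+15+21+12+37+23+30) / 7 = 143/7 = 20.43

20.43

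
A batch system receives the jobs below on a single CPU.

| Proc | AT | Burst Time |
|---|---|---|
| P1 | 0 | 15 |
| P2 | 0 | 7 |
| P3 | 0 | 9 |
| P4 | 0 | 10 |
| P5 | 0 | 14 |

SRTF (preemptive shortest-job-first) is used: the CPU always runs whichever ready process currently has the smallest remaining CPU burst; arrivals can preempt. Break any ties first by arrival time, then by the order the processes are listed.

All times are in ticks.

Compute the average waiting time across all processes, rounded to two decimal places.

Gantt: | P2 0-7 | P3 7-16 | P4 16-26 | P5 26-40 | P1 40-55 |
Completion: P1=55  P2=7  P3=16  P4=26  P5=40
Turnaround (C−A): P1=55  P2=7  P3=16  P4=26  P5=40
Waiting times: P1=40, P2=0, P3=7, P4=16, P5=26
Average waiting = (40+0+7+16+26) / 5 = 89/5 = 17.80

17.80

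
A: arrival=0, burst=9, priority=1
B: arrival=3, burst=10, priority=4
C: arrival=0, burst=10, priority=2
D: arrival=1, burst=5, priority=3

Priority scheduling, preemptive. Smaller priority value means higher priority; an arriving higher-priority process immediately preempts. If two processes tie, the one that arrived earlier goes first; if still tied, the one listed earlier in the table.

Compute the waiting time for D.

Timeline: | A 0-9 | C 9-19 | D 19-24 | B 24-34 |
Completion: A=9  B=34  C=19  D=24
Turnaround (C−A): A=9  B=31  C=19  D=23
Waiting(D) = turnaround − burst = 23 − 5 = 18

18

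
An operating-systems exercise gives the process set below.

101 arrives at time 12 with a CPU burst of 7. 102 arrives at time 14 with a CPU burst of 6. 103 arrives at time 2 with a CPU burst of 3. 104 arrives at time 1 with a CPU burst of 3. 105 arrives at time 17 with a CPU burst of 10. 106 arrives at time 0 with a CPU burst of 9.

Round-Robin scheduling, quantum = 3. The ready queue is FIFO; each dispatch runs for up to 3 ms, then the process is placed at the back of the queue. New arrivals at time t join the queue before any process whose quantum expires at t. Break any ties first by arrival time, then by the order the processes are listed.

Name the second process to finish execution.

Timeline: | 106 0-3 | 104 3-6 | 103 6-9 | 106 9-12 | 101 12-15 | 106 15-18 | 102 18-21 | 101 21-24 | 105 24-27 | 102 27-30 | 101 30-31 | 105 31-38 |
Completion: 101=31  102=30  103=9  104=6  105=38  106=18
Finish order: 104 → 103 → 106 → 102 → 101 → 105

103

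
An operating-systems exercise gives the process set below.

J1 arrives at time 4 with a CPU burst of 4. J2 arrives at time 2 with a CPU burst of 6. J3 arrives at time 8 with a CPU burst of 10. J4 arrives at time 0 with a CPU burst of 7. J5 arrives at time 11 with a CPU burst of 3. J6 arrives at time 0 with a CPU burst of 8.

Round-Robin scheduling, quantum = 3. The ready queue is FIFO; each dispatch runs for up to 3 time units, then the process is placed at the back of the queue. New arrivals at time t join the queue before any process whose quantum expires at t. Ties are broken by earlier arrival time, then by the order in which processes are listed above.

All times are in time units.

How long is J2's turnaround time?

22

Gantt: | J4 0-3 | J6 3-6 | J2 6-9 | J4 9-12 | J1 12-15 | J6 15-18 | J3 18-21 | J2 21-24 | J5 24-27 | J4 27-28 | J1 28-29 | J6 29-31 | J3 31-38 |
Completion: J1=29  J2=24  J3=38  J4=28  J5=27  J6=31
Turnaround (C−A): J1=25  J2=22  J3=30  J4=28  J5=16  J6=31
Turnaround(J2) = completion − arrival = 24 − 2 = 22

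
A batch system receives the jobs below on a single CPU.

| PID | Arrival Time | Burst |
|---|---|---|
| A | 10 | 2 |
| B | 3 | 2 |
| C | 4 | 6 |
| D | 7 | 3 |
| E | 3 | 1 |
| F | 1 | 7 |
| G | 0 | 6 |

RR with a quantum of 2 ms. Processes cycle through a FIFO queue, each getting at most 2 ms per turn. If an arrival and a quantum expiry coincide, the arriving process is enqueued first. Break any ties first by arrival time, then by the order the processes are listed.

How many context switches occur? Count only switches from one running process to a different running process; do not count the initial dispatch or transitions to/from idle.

14

Schedule: | G 0-2 | F 2-4 | G 4-6 | B 6-8 | E 8-9 | C 9-11 | F 11-13 | G 13-15 | D 15-17 | A 17-19 | C 19-21 | F 21-23 | D 23-24 | C 24-26 | F 26-27 |
Completion: A=19  B=8  C=26  D=24  E=9  F=27  G=15
Turnaround (C−A): A=9  B=5  C=22  D=17  E=6  F=26  G=15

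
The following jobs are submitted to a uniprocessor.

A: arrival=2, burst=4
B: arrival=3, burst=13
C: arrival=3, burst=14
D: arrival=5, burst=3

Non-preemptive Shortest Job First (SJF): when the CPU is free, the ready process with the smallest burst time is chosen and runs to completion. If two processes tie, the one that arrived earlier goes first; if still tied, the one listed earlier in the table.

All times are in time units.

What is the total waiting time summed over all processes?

26

Schedule: | idle 0-2 | A 2-6 | D 6-9 | B 9-22 | C 22-36 |
Completion: A=6  B=22  C=36  D=9
Turnaround (C−A): A=4  B=19  C=33  D=4
Waiting = turnaround − burst: A=0, B=6, C=19, D=1
Total waiting = 0 + 6 + 19 + 1 = 26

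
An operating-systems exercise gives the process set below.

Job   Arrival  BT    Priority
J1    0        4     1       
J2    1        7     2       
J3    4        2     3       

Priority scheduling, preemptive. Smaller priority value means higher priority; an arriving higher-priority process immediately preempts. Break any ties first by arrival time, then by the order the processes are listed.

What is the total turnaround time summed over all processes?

23

Timeline: | J1 0-4 | J2 4-11 | J3 11-13 |
Completion: J1=4  J2=11  J3=13
Turnaround = completion − arrival: J1=4, J2=10, J3=9
Total turnaround = 4 + 10 + 9 = 23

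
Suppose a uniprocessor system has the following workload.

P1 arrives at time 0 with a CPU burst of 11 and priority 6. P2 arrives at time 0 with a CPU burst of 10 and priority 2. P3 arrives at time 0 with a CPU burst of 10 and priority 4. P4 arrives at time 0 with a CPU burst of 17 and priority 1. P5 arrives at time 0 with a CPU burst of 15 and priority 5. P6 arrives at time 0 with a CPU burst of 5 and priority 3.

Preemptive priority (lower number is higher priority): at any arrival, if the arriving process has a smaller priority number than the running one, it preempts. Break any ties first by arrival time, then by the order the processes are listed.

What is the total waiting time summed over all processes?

Timeline: | P4 0-17 | P2 17-27 | P6 27-32 | P3 32-42 | P5 42-57 | P1 57-68 |
Completion: P1=68  P2=27  P3=42  P4=17  P5=57  P6=32
Waiting = turnaround − burst: P1=57, P2=17, P3=32, P4=0, P5=42, P6=27
Total waiting = 57 + 17 + 32 + 0 + 42 + 27 = 175

175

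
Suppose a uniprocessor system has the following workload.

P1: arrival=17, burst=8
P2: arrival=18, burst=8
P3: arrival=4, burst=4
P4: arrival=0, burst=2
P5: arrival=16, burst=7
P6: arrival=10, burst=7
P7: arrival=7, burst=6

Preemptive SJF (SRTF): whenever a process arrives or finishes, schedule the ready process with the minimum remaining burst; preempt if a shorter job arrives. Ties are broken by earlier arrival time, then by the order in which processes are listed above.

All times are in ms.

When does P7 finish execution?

Schedule: | P4 0-2 | idle 2-4 | P3 4-8 | P7 8-14 | P6 14-21 | P5 21-28 | P1 28-36 | P2 36-44 |
Completion: P1=36  P2=44  P3=8  P4=2  P5=28  P6=21  P7=14
Turnaround (C−A): P1=19  P2=26  P3=4  P4=2  P5=12  P6=11  P7=7

14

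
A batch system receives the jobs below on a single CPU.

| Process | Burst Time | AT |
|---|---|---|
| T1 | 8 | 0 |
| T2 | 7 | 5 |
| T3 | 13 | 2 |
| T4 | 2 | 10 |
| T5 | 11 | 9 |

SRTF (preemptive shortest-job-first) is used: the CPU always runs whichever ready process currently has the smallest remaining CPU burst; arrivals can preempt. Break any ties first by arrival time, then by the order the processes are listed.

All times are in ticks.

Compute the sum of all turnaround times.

Schedule: | T1 0-8 | T2 8-10 | T4 10-12 | T2 12-17 | T5 17-28 | T3 28-41 |
Completion: T1=8  T2=17  T3=41  T4=12  T5=28
Turnaround (C−A): T1=8  T2=12  T3=39  T4=2  T5=19
Turnaround = completion − arrival: T1=8, T2=12, T3=39, T4=2, T5=19
Total turnaround = 8 + 12 + 39 + 2 + 19 = 80

80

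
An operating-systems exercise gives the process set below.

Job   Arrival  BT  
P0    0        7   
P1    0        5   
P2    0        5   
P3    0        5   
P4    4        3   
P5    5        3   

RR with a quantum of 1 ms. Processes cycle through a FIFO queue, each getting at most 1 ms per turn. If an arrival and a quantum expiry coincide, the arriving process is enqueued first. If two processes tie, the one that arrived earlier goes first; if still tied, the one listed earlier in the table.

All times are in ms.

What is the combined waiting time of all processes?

Schedule: | P0 0-1 | P1 1-2 | P2 2-3 | P3 3-4 | P0 4-5 | P1 5-6 | P2 6-7 | P4 7-8 | P3 8-9 | P5 9-10 | P0 10-11 | P1 11-12 | P2 12-13 | P4 13-14 | P3 14-15 | P5 15-16 | P0 16-17 | P1 17-18 | P2 18-19 | P4 19-20 | P3 20-21 | P5 21-22 | P0 22-23 | P1 23-24 | P2 24-25 | P3 25-26 | P0 26-28 |
Completion: P0=28  P1=24  P2=25  P3=26  P4=20  P5=22
Turnaround (C−A): P0=28  P1=24  P2=25  P3=26  P4=16  P5=17
Waiting = turnaround − burst: P0=21, P1=19, P2=20, P3=21, P4=13, P5=14
Total waiting = 21 + 19 + 20 + 21 + 13 + 14 = 108

108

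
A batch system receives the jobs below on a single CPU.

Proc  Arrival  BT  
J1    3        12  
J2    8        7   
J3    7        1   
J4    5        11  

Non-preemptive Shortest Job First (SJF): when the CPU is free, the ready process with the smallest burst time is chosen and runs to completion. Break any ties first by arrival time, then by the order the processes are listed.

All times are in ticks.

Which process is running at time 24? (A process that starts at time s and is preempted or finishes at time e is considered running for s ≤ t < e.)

J4

Timeline: | idle 0-3 | J1 3-15 | J3 15-16 | J2 16-23 | J4 23-34 |
Completion: J1=15  J2=23  J3=16  J4=34
Turnaround (C−A): J1=12  J2=15  J3=9  J4=29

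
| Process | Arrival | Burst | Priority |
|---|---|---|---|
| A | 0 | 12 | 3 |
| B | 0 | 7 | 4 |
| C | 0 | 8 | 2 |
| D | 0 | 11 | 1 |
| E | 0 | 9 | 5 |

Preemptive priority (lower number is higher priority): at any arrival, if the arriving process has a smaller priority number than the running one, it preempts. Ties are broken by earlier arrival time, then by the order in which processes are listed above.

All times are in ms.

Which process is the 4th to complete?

B

Gantt: | D 0-11 | C 11-19 | A 19-31 | B 31-38 | E 38-47 |
Completion: A=31  B=38  C=19  D=11  E=47
Turnaround (C−A): A=31  B=38  C=19  D=11  E=47
Finish order: D → C → A → B → E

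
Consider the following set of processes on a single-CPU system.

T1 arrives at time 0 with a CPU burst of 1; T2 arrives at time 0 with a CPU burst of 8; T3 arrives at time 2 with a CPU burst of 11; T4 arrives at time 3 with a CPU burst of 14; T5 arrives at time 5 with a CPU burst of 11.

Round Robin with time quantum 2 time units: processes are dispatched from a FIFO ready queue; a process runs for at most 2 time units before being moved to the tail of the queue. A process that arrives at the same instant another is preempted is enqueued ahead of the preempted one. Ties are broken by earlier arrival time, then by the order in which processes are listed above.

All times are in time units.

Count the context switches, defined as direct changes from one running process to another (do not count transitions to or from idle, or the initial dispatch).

Timeline: | T1 0-1 | T2 1-3 | T3 3-5 | T4 5-7 | T2 7-9 | T5 9-11 | T3 11-13 | T4 13-15 | T2 15-17 | T5 17-19 | T3 19-21 | T4 21-23 | T2 23-25 | T5 25-27 | T3 27-29 | T4 29-31 | T5 31-33 | T3 33-35 | T4 35-37 | T5 37-39 | T3 39-40 | T4 40-42 | T5 42-43 | T4 43-45 |
Completion: T1=1  T2=25  T3=40  T4=45  T5=43
Turnaround (C−A): T1=1  T2=25  T3=38  T4=42  T5=38

23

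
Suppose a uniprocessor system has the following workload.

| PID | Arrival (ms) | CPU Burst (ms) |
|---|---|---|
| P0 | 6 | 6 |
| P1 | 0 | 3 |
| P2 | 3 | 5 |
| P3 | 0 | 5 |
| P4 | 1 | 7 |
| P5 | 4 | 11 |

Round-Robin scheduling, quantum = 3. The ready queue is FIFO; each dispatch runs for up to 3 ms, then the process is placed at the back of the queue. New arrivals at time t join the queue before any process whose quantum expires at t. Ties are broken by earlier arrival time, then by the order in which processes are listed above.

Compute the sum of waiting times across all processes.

97

Gantt: | P1 0-3 | P3 3-6 | P4 6-9 | P2 9-12 | P5 12-15 | P0 15-18 | P3 18-20 | P4 20-23 | P2 23-25 | P5 25-28 | P0 28-31 | P4 31-32 | P5 32-37 |
Completion: P0=31  P1=3  P2=25  P3=20  P4=32  P5=37
Waiting = turnaround − burst: P0=19, P1=0, P2=17, P3=15, P4=24, P5=22
Total waiting = 19 + 0 + 17 + 15 + 24 + 22 = 97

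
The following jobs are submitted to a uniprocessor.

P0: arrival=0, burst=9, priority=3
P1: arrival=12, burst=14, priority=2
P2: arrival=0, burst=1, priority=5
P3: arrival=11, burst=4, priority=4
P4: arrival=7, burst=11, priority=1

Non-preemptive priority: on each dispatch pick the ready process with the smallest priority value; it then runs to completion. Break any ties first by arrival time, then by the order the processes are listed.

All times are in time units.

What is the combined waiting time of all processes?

Gantt: | P0 0-9 | P4 9-20 | P1 20-34 | P3 34-38 | P2 38-39 |
Completion: P0=9  P1=34  P2=39  P3=38  P4=20
Waiting = turnaround − burst: P0=0, P1=8, P2=38, P3=23, P4=2
Total waiting = 0 + 8 + 38 + 23 + 2 = 71

71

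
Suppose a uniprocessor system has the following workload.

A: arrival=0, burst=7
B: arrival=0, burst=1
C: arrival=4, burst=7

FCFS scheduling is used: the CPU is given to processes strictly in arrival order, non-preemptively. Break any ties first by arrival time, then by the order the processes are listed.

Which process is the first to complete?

A

Timeline: | A 0-7 | B 7-8 | C 8-15 |
Completion: A=7  B=8  C=15
Finish order: A → B → C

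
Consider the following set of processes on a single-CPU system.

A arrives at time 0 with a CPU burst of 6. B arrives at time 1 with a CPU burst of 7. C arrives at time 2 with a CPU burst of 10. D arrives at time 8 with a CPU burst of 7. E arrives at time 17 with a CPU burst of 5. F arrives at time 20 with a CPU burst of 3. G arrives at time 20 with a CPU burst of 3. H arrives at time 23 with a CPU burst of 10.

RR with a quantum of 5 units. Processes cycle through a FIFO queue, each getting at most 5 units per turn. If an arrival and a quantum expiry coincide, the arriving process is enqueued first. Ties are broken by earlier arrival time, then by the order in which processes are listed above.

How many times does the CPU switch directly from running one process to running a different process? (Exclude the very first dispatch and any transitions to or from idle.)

11

Timeline: | A 0-5 | B 5-10 | C 10-15 | A 15-16 | D 16-21 | B 21-23 | C 23-28 | E 28-33 | F 33-36 | G 36-39 | D 39-41 | H 41-51 |
Completion: A=16  B=23  C=28  D=41  E=33  F=36  G=39  H=51
Turnaround (C−A): A=16  B=22  C=26  D=33  E=16  F=16  G=19  H=28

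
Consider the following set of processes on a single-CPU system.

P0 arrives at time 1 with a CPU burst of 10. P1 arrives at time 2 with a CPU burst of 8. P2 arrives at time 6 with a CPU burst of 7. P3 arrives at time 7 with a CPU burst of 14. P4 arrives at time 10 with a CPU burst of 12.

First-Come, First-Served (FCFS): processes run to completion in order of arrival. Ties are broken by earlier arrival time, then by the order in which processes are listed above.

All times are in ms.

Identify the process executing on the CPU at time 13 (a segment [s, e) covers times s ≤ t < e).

Gantt: | idle 0-1 | P0 1-11 | P1 11-19 | P2 19-26 | P3 26-40 | P4 40-52 |
Completion: P0=11  P1=19  P2=26  P3=40  P4=52
Turnaround (C−A): P0=10  P1=17  P2=20  P3=33  P4=42

P1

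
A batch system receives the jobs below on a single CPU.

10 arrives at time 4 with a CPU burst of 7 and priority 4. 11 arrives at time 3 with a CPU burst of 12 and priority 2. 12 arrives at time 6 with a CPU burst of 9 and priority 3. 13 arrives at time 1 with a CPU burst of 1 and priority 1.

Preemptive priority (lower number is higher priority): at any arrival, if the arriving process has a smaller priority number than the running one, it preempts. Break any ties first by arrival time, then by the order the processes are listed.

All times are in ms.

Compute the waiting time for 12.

9

Schedule: | idle 0-1 | 13 1-2 | idle 2-3 | 11 3-15 | 12 15-24 | 10 24-31 |
Completion: 10=31  11=15  12=24  13=2
Turnaround (C−A): 10=27  11=12  12=18  13=1
Waiting(12) = turnaround − burst = 18 − 9 = 9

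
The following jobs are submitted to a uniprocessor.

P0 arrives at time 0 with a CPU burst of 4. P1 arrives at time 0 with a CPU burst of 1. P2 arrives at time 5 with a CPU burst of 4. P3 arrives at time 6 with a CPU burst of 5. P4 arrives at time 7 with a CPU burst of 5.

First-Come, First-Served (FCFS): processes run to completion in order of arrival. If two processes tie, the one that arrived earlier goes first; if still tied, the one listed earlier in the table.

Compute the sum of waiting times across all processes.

14

Schedule: | P0 0-4 | P1 4-5 | P2 5-9 | P3 9-14 | P4 14-19 |
Completion: P0=4  P1=5  P2=9  P3=14  P4=19
Waiting = turnaround − burst: P0=0, P1=4, P2=0, P3=3, P4=7
Total waiting = 0 + 4 + 0 + 3 + 7 = 14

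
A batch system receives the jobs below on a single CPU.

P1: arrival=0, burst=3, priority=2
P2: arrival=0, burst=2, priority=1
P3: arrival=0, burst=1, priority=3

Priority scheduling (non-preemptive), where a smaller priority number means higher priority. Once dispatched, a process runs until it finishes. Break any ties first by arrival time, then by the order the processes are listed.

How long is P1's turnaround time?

Timeline: | P2 0-2 | P1 2-5 | P3 5-6 |
Completion: P1=5  P2=2  P3=6
Turnaround(P1) = completion − arrival = 5 − 0 = 5

5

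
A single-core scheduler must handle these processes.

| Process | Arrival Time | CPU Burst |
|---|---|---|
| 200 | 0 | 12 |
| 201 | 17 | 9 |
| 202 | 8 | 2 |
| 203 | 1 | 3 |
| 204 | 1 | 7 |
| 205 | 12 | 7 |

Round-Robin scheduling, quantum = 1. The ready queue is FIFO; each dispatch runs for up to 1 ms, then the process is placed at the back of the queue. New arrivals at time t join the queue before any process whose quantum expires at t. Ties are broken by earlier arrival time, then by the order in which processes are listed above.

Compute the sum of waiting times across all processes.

78

Schedule: | 200 0-1 | 203 1-2 | 204 2-3 | 200 3-4 | 203 4-5 | 204 5-6 | 200 6-7 | 203 7-8 | 204 8-9 | 200 9-10 | 202 10-11 | 204 11-12 | 200 12-13 | 202 13-14 | 205 14-15 | 204 15-16 | 200 16-17 | 205 17-18 | 204 18-19 | 201 19-20 | 200 20-21 | 205 21-22 | 204 22-23 | 201 23-24 | 200 24-25 | 205 25-26 | 201 26-27 | 200 27-28 | 205 28-29 | 201 29-30 | 200 30-31 | 205 31-32 | 201 32-33 | 200 33-34 | 205 34-35 | 201 35-36 | 200 36-37 | 201 37-40 |
Completion: 200=37  201=40  202=14  203=8  204=23  205=35
Turnaround (C−A): 200=37  201=23  202=6  203=7  204=22  205=23
Waiting = turnaround − burst: 200=25, 201=14, 202=4, 203=4, 204=15, 205=16
Total waiting = 25 + 14 + 4 + 4 + 15 + 16 = 78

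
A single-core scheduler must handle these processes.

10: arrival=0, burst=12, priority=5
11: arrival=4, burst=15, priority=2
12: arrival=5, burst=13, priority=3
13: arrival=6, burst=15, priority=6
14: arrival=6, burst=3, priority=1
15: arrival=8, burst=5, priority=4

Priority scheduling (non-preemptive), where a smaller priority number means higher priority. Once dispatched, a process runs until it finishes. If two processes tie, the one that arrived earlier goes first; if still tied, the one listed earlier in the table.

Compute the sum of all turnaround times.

182

Timeline: | 10 0-12 | 14 12-15 | 11 15-30 | 12 30-43 | 15 43-48 | 13 48-63 |
Completion: 10=12  11=30  12=43  13=63  14=15  15=48
Turnaround = completion − arrival: 10=12, 11=26, 12=38, 13=57, 14=9, 15=40
Total turnaround = 12 + 26 + 38 + 57 + 9 + 40 = 182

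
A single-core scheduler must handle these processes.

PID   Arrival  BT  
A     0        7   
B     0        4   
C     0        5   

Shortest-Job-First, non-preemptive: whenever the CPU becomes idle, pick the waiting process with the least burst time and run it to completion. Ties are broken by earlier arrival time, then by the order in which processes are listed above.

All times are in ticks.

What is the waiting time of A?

9

Timeline: | B 0-4 | C 4-9 | A 9-16 |
Completion: A=16  B=4  C=9
Waiting(A) = turnaround − burst = 16 − 7 = 9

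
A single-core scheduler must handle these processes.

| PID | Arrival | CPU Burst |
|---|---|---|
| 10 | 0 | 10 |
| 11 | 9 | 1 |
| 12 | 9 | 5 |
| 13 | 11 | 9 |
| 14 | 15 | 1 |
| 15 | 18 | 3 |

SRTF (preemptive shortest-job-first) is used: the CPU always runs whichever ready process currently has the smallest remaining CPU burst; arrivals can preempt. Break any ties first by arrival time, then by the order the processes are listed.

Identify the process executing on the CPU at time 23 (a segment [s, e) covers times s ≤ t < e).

13

Gantt: | 10 0-10 | 11 10-11 | 12 11-16 | 14 16-17 | 13 17-18 | 15 18-21 | 13 21-29 |
Completion: 10=10  11=11  12=16  13=29  14=17  15=21
Turnaround (C−A): 10=10  11=2  12=7  13=18  14=2  15=3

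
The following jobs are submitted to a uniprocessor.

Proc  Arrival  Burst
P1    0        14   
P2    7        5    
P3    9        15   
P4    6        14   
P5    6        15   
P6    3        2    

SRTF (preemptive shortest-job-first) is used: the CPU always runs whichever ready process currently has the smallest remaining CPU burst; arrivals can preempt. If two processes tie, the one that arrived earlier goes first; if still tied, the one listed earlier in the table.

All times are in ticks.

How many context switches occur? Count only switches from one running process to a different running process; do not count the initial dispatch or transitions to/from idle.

7

Gantt: | P1 0-3 | P6 3-5 | P1 5-7 | P2 7-12 | P1 12-21 | P4 21-35 | P5 35-50 | P3 50-65 |
Completion: P1=21  P2=12  P3=65  P4=35  P5=50  P6=5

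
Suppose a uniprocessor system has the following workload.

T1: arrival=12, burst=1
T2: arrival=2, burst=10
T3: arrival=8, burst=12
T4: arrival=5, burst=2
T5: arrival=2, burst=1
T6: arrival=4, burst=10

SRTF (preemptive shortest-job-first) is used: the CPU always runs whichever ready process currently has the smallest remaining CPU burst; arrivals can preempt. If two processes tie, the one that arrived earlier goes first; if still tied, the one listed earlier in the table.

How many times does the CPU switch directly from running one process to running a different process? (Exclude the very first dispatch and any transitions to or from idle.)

Schedule: | idle 0-2 | T5 2-3 | T2 3-5 | T4 5-7 | T2 7-12 | T1 12-13 | T2 13-16 | T6 16-26 | T3 26-38 |
Completion: T1=13  T2=16  T3=38  T4=7  T5=3  T6=26
Turnaround (C−A): T1=1  T2=14  T3=30  T4=2  T5=1  T6=22

7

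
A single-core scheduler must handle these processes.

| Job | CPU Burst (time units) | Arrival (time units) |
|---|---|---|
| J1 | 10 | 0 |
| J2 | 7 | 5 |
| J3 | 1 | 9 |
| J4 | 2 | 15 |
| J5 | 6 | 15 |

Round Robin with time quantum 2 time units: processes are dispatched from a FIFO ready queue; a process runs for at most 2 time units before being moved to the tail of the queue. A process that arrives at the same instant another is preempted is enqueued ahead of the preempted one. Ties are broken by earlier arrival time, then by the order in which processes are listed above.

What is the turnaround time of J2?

Timeline: | J1 0-6 | J2 6-8 | J1 8-10 | J2 10-12 | J3 12-13 | J1 13-15 | J2 15-17 | J4 17-19 | J5 19-21 | J2 21-22 | J5 22-26 |
Completion: J1=15  J2=22  J3=13  J4=19  J5=26
Turnaround (C−A): J1=15  J2=17  J3=4  J4=4  J5=11
Turnaround(J2) = completion − arrival = 22 − 5 = 17

17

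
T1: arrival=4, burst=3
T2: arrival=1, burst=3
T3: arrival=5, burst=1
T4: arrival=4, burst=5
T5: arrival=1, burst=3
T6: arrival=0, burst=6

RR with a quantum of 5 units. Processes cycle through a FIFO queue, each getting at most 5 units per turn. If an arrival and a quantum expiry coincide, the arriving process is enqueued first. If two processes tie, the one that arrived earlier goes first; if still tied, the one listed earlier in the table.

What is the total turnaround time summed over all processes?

78

Schedule: | T6 0-5 | T2 5-8 | T5 8-11 | T1 11-14 | T4 14-19 | T3 19-20 | T6 20-21 |
Completion: T1=14  T2=8  T3=20  T4=19  T5=11  T6=21
Turnaround (C−A): T1=10  T2=7  T3=15  T4=15  T5=10  T6=21
Turnaround = completion − arrival: T1=10, T2=7, T3=15, T4=15, T5=10, T6=21
Total turnaround = 10 + 7 + 15 + 15 + 10 + 21 = 78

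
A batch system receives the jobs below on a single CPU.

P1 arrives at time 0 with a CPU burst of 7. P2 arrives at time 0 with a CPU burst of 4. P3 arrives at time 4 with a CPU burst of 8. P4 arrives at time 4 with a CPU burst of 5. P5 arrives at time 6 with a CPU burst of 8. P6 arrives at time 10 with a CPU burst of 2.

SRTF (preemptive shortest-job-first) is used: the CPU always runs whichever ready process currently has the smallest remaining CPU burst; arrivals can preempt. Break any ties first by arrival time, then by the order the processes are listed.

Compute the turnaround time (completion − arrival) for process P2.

Schedule: | P2 0-4 | P4 4-9 | P1 9-10 | P6 10-12 | P1 12-18 | P3 18-26 | P5 26-34 |
Completion: P1=18  P2=4  P3=26  P4=9  P5=34  P6=12
Turnaround(P2) = completion − arrival = 4 − 0 = 4

4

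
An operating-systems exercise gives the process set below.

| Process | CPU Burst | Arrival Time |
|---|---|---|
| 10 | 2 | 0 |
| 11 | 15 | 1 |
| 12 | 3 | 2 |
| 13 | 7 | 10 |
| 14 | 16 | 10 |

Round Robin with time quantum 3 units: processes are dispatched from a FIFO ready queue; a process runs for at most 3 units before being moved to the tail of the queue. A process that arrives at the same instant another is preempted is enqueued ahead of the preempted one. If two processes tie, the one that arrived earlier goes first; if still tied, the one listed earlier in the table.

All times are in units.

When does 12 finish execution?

8

Timeline: | 10 0-2 | 11 2-5 | 12 5-8 | 11 8-11 | 13 11-14 | 14 14-17 | 11 17-20 | 13 20-23 | 14 23-26 | 11 26-29 | 13 29-30 | 14 30-33 | 11 33-36 | 14 36-43 |
Completion: 10=2  11=36  12=8  13=30  14=43
Turnaround (C−A): 10=2  11=35  12=6  13=20  14=33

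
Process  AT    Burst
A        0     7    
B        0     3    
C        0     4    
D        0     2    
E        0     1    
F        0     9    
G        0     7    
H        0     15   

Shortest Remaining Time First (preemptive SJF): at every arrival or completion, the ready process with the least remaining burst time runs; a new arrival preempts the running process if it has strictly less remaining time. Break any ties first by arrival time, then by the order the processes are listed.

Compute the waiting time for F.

Schedule: | E 0-1 | D 1-3 | B 3-6 | C 6-10 | A 10-17 | G 17-24 | F 24-33 | H 33-48 |
Completion: A=17  B=6  C=10  D=3  E=1  F=33  G=24  H=48
Turnaround (C−A): A=17  B=6  C=10  D=3  E=1  F=33  G=24  H=48
Waiting(F) = turnaround − burst = 33 − 9 = 24

24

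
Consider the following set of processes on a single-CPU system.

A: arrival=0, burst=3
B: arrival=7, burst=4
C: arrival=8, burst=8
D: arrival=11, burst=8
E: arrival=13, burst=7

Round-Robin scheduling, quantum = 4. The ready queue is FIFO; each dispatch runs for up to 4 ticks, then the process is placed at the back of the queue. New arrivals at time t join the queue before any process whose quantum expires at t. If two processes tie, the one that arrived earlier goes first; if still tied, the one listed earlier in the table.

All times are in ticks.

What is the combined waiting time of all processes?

37

Gantt: | A 0-3 | idle 3-7 | B 7-11 | C 11-15 | D 15-19 | E 19-23 | C 23-27 | D 27-31 | E 31-34 |
Completion: A=3  B=11  C=27  D=31  E=34
Waiting = turnaround − burst: A=0, B=0, C=11, D=12, E=14
Total waiting = 0 + 0 + 11 + 12 + 14 = 37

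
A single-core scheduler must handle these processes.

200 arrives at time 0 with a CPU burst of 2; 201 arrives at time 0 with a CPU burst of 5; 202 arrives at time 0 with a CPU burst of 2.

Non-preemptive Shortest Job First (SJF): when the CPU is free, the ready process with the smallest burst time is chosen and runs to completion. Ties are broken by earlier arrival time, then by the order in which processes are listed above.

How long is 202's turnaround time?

4

Timeline: | 200 0-2 | 202 2-4 | 201 4-9 |
Completion: 200=2  201=9  202=4
Turnaround(202) = completion − arrival = 4 − 0 = 4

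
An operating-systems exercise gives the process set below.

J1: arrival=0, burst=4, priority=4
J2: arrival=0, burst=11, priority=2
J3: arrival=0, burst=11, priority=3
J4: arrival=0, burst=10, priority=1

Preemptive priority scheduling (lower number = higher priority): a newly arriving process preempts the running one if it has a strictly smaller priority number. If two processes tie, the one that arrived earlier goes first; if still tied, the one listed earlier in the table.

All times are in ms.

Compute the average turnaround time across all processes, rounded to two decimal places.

Schedule: | J4 0-10 | J2 10-21 | J3 21-32 | J1 32-36 |
Completion: J1=36  J2=21  J3=32  J4=10
Turnaround (C−A): J1=36  J2=21  J3=32  J4=10
Turnaround times: J1=36, J2=21, J3=32, J4=10
Average turnaround = (36+21+32+10) / 4 = 99/4 = 24.75

24.75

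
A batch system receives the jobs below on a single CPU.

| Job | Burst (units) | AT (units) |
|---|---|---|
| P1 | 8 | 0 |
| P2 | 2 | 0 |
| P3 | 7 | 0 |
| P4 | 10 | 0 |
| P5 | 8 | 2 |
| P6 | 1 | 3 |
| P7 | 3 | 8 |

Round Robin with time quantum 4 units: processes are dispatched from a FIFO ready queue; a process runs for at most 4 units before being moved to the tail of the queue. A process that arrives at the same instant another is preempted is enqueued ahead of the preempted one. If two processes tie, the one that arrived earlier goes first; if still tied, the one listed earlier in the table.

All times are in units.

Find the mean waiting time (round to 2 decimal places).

18.14

Gantt: | P1 0-4 | P2 4-6 | P3 6-10 | P4 10-14 | P5 14-18 | P6 18-19 | P1 19-23 | P7 23-26 | P3 26-29 | P4 29-33 | P5 33-37 | P4 37-39 |
Completion: P1=23  P2=6  P3=29  P4=39  P5=37  P6=19  P7=26
Waiting times: P1=15, P2=4, P3=22, P4=29, P5=27, P6=15, P7=15
Average waiting = (15+4+22+29+27+15+15) / 7 = 127/7 = 18.14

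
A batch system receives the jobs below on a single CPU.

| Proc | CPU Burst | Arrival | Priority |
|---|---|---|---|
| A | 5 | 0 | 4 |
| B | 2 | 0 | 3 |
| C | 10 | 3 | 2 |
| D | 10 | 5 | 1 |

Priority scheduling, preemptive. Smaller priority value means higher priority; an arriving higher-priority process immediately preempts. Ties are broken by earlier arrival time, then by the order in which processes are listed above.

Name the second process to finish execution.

D

Timeline: | B 0-2 | A 2-3 | C 3-5 | D 5-15 | C 15-23 | A 23-27 |
Completion: A=27  B=2  C=23  D=15
Finish order: B → D → C → A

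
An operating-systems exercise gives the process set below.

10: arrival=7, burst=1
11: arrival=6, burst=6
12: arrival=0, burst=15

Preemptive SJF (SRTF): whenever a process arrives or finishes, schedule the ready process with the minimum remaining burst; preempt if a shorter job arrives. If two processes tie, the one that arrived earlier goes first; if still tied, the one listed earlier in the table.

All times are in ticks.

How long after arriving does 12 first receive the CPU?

0

Gantt: | 12 0-6 | 11 6-7 | 10 7-8 | 11 8-13 | 12 13-22 |
Completion: 10=8  11=13  12=22
Response(12) = first start − arrival = 0 − 0 = 0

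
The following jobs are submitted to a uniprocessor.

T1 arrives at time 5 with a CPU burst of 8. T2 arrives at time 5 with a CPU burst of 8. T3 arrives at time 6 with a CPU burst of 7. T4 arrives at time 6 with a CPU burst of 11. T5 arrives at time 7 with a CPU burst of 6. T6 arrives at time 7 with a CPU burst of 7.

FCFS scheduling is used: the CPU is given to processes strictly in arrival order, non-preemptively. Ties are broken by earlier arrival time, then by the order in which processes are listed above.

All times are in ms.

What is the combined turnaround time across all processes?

Gantt: | idle 0-5 | T1 5-13 | T2 13-21 | T3 21-28 | T4 28-39 | T5 39-45 | T6 45-52 |
Completion: T1=13  T2=21  T3=28  T4=39  T5=45  T6=52
Turnaround (C−A): T1=8  T2=16  T3=22  T4=33  T5=38  T6=45
Turnaround = completion − arrival: T1=8, T2=16, T3=22, T4=33, T5=38, T6=45
Total turnaround = 8 + 16 + 22 + 33 + 38 + 45 = 162

162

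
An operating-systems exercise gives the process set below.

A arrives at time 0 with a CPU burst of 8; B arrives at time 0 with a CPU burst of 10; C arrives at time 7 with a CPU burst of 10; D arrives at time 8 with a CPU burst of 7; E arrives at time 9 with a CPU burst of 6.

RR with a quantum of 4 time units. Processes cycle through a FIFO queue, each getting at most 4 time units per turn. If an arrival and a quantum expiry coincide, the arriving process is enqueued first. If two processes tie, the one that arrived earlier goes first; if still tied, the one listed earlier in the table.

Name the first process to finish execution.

Schedule: | A 0-4 | B 4-8 | A 8-12 | C 12-16 | D 16-20 | B 20-24 | E 24-28 | C 28-32 | D 32-35 | B 35-37 | E 37-39 | C 39-41 |
Completion: A=12  B=37  C=41  D=35  E=39
Turnaround (C−A): A=12  B=37  C=34  D=27  E=30
Finish order: A → D → B → E → C

A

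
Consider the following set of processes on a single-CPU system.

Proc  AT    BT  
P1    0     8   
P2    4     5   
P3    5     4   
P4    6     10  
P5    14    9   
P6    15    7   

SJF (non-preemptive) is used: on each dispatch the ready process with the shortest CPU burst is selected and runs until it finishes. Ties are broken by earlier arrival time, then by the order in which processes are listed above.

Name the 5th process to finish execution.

Schedule: | P1 0-8 | P3 8-12 | P2 12-17 | P6 17-24 | P5 24-33 | P4 33-43 |
Completion: P1=8  P2=17  P3=12  P4=43  P5=33  P6=24
Finish order: P1 → P3 → P2 → P6 → P5 → P4

P5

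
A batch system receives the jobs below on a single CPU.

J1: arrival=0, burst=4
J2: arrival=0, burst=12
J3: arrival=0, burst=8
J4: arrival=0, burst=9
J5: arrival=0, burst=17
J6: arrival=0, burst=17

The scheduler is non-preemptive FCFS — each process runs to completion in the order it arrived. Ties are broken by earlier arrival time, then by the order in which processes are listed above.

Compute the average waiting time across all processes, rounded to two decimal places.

Gantt: | J1 0-4 | J2 4-16 | J3 16-24 | J4 24-33 | J5 33-50 | J6 50-67 |
Completion: J1=4  J2=16  J3=24  J4=33  J5=50  J6=67
Turnaround (C−A): J1=4  J2=16  J3=24  J4=33  J5=50  J6=67
Waiting times: J1=0, J2=4, J3=16, J4=24, J5=33, J6=50
Average waiting = (0+4+16+24+33+50) / 6 = 127/6 = 21.17

21.17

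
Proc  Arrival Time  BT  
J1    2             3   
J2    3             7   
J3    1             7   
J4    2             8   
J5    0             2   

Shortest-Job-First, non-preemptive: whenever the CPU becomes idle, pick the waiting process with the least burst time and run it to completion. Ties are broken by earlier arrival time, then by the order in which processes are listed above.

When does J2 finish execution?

19

Timeline: | J5 0-2 | J1 2-5 | J3 5-12 | J2 12-19 | J4 19-27 |
Completion: J1=5  J2=19  J3=12  J4=27  J5=2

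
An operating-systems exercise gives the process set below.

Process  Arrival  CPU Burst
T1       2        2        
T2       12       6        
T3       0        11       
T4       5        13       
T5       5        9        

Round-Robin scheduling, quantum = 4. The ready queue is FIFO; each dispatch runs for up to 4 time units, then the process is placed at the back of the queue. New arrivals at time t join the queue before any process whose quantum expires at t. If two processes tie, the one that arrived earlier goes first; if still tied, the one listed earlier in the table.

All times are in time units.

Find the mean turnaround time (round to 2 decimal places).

23.80

Gantt: | T3 0-4 | T1 4-6 | T3 6-10 | T4 10-14 | T5 14-18 | T3 18-21 | T2 21-25 | T4 25-29 | T5 29-33 | T2 33-35 | T4 35-39 | T5 39-40 | T4 40-41 |
Completion: T1=6  T2=35  T3=21  T4=41  T5=40
Turnaround (C−A): T1=4  T2=23  T3=21  T4=36  T5=35
Turnaround times: T1=4, T2=23, T3=21, T4=36, T5=35
Average turnaround = (4+23+21+36+35) / 5 = 119/5 = 23.80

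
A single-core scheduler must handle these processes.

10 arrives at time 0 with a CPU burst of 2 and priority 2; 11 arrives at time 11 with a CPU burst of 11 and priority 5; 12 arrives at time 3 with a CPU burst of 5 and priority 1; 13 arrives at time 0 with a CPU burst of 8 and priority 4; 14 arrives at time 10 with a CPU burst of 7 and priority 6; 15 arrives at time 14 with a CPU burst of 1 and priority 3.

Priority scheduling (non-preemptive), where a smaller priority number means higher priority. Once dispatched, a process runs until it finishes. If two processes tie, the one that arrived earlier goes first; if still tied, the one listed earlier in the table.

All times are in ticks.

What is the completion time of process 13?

10

Gantt: | 10 0-2 | 13 2-10 | 12 10-15 | 15 15-16 | 11 16-27 | 14 27-34 |
Completion: 10=2  11=27  12=15  13=10  14=34  15=16
Turnaround (C−A): 10=2  11=16  12=12  13=10  14=24  15=2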